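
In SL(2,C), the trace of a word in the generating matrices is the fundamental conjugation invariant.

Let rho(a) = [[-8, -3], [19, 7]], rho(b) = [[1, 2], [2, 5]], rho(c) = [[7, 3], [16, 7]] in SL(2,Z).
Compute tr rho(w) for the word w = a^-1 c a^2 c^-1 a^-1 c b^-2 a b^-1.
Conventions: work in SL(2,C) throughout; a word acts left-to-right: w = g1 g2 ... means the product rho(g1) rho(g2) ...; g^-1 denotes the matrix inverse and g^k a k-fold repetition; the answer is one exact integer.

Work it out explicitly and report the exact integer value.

71443000

rho(a^-1) = [[7, 3], [-19, -8]]
... * rho(c) = [[7, 3], [16, 7]]  ->  [[97, 42], [-261, -113]]
... * rho(a) = [[-8, -3], [19, 7]]  ->  [[22, 3], [-59, -8]]
... * rho(a) = [[-8, -3], [19, 7]]  ->  [[-119, -45], [320, 121]]
... * rho(c^-1) = [[7, -3], [-16, 7]]  ->  [[-113, 42], [304, -113]]
... * rho(a^-1) = [[7, 3], [-19, -8]]  ->  [[-1589, -675], [4275, 1816]]
... * rho(c) = [[7, 3], [16, 7]]  ->  [[-21923, -9492], [58981, 25537]]
... * rho(b^-1) = [[5, -2], [-2, 1]]  ->  [[-90631, 34354], [243831, -92425]]
... * rho(b^-1) = [[5, -2], [-2, 1]]  ->  [[-521863, 215616], [1404005, -580087]]
... * rho(a) = [[-8, -3], [19, 7]]  ->  [[8271608, 3074901], [-22253693, -8272624]]
... * rho(b^-1) = [[5, -2], [-2, 1]]  ->  [[35208238, -13468315], [-94723217, 36234762]]
tr = 35208238 + 36234762 = 71443000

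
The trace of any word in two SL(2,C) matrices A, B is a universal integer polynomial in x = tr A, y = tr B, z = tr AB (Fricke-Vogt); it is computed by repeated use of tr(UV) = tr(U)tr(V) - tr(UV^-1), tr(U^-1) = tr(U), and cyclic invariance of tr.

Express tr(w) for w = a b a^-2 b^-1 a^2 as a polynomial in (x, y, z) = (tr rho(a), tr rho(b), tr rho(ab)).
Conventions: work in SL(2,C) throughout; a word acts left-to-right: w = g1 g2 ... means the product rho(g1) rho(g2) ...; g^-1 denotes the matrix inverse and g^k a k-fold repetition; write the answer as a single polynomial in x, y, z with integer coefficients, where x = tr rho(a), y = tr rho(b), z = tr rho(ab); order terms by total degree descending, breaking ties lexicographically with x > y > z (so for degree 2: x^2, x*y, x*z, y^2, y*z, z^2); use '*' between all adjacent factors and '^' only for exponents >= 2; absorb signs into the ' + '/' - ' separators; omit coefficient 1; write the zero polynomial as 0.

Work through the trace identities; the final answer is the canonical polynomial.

-x^4*y*z + x^5 + x^3*y^2 + x^3*z^2 + x^2*y*z - 5*x^3 - x*y^2 - x*z^2 + 5*x

tr(b a^2) = tr(a) tr(b a) - tr(b) = x*z - y
reduce: tr(a^3 b) = tr(a) tr(b a^2) - tr(b a) = x^2*z - x*y - z
tr(a^2) = tr(a) tr(a) - tr(1) = x^2 - 2
so tr(a^3) = tr(a) tr(a^2) - tr(a) = x^3 - 3*x
reduce: tr(b a^3 b) = tr(b) tr(a^3 b) - tr(a^3) = x^2*y*z - x^3 - x*y^2 - y*z + 3*x
so tr(b a b a) = tr(b a) tr(b a) - tr(1)   [split at repeated b] = z^2 - 2
reduce: tr(b a b) = tr(b) tr(a b) - tr(a) = y*z - x
tr(b a b a^2) = tr(a) tr(b a b a) - tr(b a b) = x*z^2 - y*z - x
reduce: tr(b a^3 b a) = tr(a) tr(b a b a^2) - tr(b a b a) = x^2*z^2 - x*y*z - x^2 - z^2 + 2
reduce: tr(a^-1 b a^3 b) = tr(b a^3 b) tr(a) - tr(b a^3 b a) = x^3*y*z - x^4 - x^2*y^2 - x^2*z^2 + 4*x^2 + z^2 - 2
tr(a^3 b a^-2 b) = tr(a^-1 b a^3 b) tr(a) - tr(a^-1 b a^3 b a) = x^4*y*z - x^5 - x^3*y^2 - x^3*z^2 - x^2*y*z + 5*x^3 + x*y^2 + x*z^2 + y*z - 5*x
reduce: tr(a b a^-2 b^-1 a^2) = tr(a^3 b a^-2) tr(b) - tr(a^3 b a^-2 b) = -x^4*y*z + x^5 + x^3*y^2 + x^3*z^2 + x^2*y*z - 5*x^3 - x*y^2 - x*z^2 + 5*x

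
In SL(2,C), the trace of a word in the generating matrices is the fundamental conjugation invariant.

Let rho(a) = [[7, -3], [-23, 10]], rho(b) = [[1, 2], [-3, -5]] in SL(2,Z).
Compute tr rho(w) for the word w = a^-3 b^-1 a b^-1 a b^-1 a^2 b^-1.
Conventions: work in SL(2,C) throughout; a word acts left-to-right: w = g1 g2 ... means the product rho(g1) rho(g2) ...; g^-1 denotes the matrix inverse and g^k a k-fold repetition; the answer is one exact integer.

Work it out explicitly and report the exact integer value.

-882801807

rho(a^-1) = [[10, 3], [23, 7]]
... * rho(a^-1) = [[10, 3], [23, 7]]  ->  [[169, 51], [391, 118]]
... * rho(a^-1) = [[10, 3], [23, 7]]  ->  [[2863, 864], [6624, 1999]]
... * rho(b^-1) = [[-5, -2], [3, 1]]  ->  [[-11723, -4862], [-27123, -11249]]
... * rho(a) = [[7, -3], [-23, 10]]  ->  [[29765, -13451], [68866, -31121]]
... * rho(b^-1) = [[-5, -2], [3, 1]]  ->  [[-189178, -72981], [-437693, -168853]]
... * rho(a) = [[7, -3], [-23, 10]]  ->  [[354317, -162276], [819768, -375451]]
... * rho(b^-1) = [[-5, -2], [3, 1]]  ->  [[-2258413, -870910], [-5225193, -2014987]]
... * rho(a) = [[7, -3], [-23, 10]]  ->  [[4222039, -1933861], [9768350, -4474291]]
... * rho(a) = [[7, -3], [-23, 10]]  ->  [[74033076, -32004727], [171287143, -74047960]]
... * rho(b^-1) = [[-5, -2], [3, 1]]  ->  [[-466179561, -180070879], [-1078579595, -416622246]]
tr = -466179561 + -416622246 = -882801807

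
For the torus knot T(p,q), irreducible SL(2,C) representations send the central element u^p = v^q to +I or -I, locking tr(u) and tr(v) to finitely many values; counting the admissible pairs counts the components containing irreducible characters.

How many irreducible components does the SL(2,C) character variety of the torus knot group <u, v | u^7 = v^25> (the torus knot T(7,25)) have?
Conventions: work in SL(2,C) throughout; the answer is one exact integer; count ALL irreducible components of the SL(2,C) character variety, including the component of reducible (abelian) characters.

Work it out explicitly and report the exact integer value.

73

Gamma = < u, v | u^7 = v^25 > (torus knot T(7,25)); the central element u^7 = v^25 acts as +I or -I in any irreducible SL(2,C) representation.
On an irreducible component, tr(u) is locked at 2*cos(pi*alpha/7) for some alpha in 1..6, and tr(v) at 2*cos(pi*beta/25) for some beta in 1..24.
Consistency of u^7 = (-1)^alpha I with v^25 = (-1)^beta I forces alpha = beta (mod 2).
Counting: 3 odd alphas x 12 odd betas + 3 even alphas x 12 even betas = 36 + 36 = 72.
That is 72 components of irreducible characters, and with the reducible (abelian) component the total is 73.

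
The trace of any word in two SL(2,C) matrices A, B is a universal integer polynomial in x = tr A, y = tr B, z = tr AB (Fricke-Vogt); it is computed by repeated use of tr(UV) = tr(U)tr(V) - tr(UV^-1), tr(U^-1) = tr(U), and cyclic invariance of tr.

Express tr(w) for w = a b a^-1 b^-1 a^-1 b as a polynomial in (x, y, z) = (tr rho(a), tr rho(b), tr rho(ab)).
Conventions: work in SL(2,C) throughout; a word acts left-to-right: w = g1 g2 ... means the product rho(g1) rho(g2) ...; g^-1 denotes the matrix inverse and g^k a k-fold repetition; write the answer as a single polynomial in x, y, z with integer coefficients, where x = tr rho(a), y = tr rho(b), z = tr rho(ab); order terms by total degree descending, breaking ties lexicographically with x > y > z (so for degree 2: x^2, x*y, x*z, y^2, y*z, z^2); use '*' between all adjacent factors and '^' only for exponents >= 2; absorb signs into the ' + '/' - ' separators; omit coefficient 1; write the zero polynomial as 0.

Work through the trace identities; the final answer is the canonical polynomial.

trace(b a b) = trace(b) trace(a b) - trace(a)   [square of b] = y*z - x
trace(b a b a) = trace(a b) trace(a b) - trace(1)   [split at a repeated a] = z^2 - 2
use: trace(a^-1 b a b) = trace(b a b) trace(a) - trace(b a b a)   [inverse elimination on a] = x*y*z - x^2 - z^2 + 2
trace(a^-1 b a b a^-1) = trace(a^-1 b a b) trace(a) - trace(a^-1 b a b a)   [inverse elimination on a] = x^2*y*z - x^3 - x*z^2 - y*z + 3*x
use: trace(b a b^2) = trace(b) trace(b a b) - trace(b a)   [square of b] = y^2*z - x*y - z
apply: trace(a b a) = trace(a) trace(b a) - trace(b)   [square of a] = x*z - y
use: trace(b a b^2 a) = trace(b) trace(a b a b) - trace(a b a)   [square of b] = y*z^2 - x*z - y
use: trace(b a^-1 b a b) = trace(b a b^2) trace(a) - trace(b a b^2 a)   [inverse elimination on a] = x*y^2*z - x^2*y - y*z^2 + y
trace(b a b a b a) = trace(a b a b) trace(a b) - trace(b a)   [split at a repeated a] = z^3 - 3*z
trace(b a^-1 b a b a) = trace(b a b a b) trace(a) - trace(b a b a b a)   [inverse elimination on a] = x*y*z^2 - x^2*z - z^3 - x*y + 3*z
trace(a^-1 b a b a^-1 b) = trace(b a^-1 b a b) trace(a) - trace(b a^-1 b a b a)   [inverse elimination on a] = x^2*y^2*z - x^3*y - 2*x*y*z^2 + x^2*z + z^3 + 2*x*y - 3*z
use: trace(a b a^-1 b^-1 a^-1 b) = trace(a^-1 b a b a^-1) trace(b) - trace(a^-1 b a b a^-1 b)   [inverse elimination on b] = x*y*z^2 - x^2*z - y^2*z - z^3 + x*y + 3*z

x*y*z^2 - x^2*z - y^2*z - z^3 + x*y + 3*z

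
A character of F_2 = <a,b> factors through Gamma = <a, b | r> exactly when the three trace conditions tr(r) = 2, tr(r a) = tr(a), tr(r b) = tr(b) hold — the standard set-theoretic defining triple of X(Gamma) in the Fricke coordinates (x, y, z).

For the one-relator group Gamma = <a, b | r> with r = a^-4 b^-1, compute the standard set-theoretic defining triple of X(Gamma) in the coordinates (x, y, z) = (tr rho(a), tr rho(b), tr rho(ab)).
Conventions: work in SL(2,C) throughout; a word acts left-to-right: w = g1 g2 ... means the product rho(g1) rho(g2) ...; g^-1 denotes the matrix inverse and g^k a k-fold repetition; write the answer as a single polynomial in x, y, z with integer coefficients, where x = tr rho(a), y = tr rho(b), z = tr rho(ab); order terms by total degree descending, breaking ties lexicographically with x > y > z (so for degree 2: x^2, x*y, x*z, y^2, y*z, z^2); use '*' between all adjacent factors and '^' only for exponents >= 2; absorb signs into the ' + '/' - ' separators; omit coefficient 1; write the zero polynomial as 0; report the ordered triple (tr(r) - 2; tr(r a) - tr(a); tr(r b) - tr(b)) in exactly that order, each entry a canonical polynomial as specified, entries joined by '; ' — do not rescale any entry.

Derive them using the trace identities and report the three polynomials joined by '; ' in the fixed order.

reduce: trace(b^-1) = trace(b) = y
reduce: trace(b^-1 a) = trace(a) * trace(b) - trace(a b)   [inverse elimination on b] = x*y - z
so trace(b^-1 a^-1) = trace(b^-1) * trace(a) - trace(b^-1 a)   [inverse elimination on a] = z
trace(a^-2 b^-1) = trace(b^-1 a^-1) * trace(a) - trace(b^-1)   [inverse elimination on a] = x*z - y
so trace(a^-1 b^-1 a^-2) = trace(a^-2 b^-1) * trace(a) - trace(a^-2 b^-1 a)   [inverse elimination on a] = x^2*z - x*y - z
reduce: trace(a^-4 b^-1) = trace(a^-1 b^-1 a^-2) * trace(a) - trace(a^-1 b^-1 a^-1)   [inverse elimination on a] = x^3*z - x^2*y - 2*x*z + y
reduce: trace(a^-2) = trace(a^-1) * trace(a) - trace(1)   [inverse elimination on a] = x^2 - 2
so trace(a^-3) = trace(a^-2) * trace(a) - trace(a^-1)   [inverse elimination on a] = x^3 - 3*x
trace(a^-4) = trace(a^-3) * trace(a) - trace(a^-2)   [inverse elimination on a] = x^4 - 4*x^2 + 2
assemble the triple (trace(r) - 2; trace(r a) - x; trace(r b) - y)

x^3*z - x^2*y - 2*x*z + y - 2; x^2*z - x*y - x - z; x^4 - 4*x^2 - y + 2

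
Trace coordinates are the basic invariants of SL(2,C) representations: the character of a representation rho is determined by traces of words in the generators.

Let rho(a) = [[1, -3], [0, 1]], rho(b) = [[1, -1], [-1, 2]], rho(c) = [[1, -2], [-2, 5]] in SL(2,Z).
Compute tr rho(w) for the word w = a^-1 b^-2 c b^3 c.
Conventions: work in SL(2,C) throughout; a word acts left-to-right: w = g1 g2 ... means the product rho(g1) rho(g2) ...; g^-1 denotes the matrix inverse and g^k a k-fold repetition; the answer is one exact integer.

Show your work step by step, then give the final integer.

rho(a^-1) = [[1, 3], [0, 1]]
... * rho(b^-1) = [[2, 1], [1, 1]]  ->  [[5, 4], [1, 1]]
... * rho(b^-1) = [[2, 1], [1, 1]]  ->  [[14, 9], [3, 2]]
... * rho(c) = [[1, -2], [-2, 5]]  ->  [[-4, 17], [-1, 4]]
... * rho(b) = [[1, -1], [-1, 2]]  ->  [[-21, 38], [-5, 9]]
... * rho(b) = [[1, -1], [-1, 2]]  ->  [[-59, 97], [-14, 23]]
... * rho(b) = [[1, -1], [-1, 2]]  ->  [[-156, 253], [-37, 60]]
... * rho(c) = [[1, -2], [-2, 5]]  ->  [[-662, 1577], [-157, 374]]
tr = -662 + 374 = -288

-288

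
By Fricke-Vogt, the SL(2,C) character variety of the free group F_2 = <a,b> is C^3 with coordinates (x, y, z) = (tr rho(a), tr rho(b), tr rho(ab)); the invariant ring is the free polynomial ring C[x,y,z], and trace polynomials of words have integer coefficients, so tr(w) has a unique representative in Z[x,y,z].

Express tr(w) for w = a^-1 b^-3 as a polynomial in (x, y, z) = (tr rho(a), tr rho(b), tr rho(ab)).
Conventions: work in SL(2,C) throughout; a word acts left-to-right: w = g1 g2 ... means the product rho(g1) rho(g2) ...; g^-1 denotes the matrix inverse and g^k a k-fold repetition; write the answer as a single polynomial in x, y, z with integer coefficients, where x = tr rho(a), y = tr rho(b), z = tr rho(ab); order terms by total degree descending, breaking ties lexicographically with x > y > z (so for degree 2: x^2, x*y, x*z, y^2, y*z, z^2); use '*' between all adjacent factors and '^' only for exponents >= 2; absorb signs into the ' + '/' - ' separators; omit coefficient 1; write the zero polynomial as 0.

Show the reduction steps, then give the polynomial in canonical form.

trace(a^-1) = trace(a) = x
apply: trace(a^-1 b) = trace(b)*trace(a) - trace(b a)   [inverse elimination on a] = x*y - z
use: trace(a^-1 b^-1) = trace(a^-1)*trace(b) - trace(a^-1 b)   [inverse elimination on b] = z
use: trace(a^-1 b^-2) = trace(a^-1 b^-1)*trace(b) - trace(a^-1)   [inverse elimination on b] = y*z - x
apply: trace(a^-1 b^-3) = trace(a^-1 b^-2)*trace(b) - trace(a^-1 b^-1)   [inverse elimination on b] = y^2*z - x*y - z

y^2*z - x*y - z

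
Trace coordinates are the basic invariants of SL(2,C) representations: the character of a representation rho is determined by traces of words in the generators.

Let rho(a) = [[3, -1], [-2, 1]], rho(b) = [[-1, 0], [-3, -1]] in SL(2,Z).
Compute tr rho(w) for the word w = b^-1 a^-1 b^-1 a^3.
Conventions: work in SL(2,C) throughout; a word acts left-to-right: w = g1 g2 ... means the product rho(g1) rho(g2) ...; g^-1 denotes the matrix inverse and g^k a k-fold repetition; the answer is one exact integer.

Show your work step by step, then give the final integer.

-97

rho(b^-1) = [[-1, 0], [3, -1]]
... * rho(a^-1) = [[1, 1], [2, 3]]  ->  [[-1, -1], [1, 0]]
... * rho(b^-1) = [[-1, 0], [3, -1]]  ->  [[-2, 1], [-1, 0]]
... * rho(a) = [[3, -1], [-2, 1]]  ->  [[-8, 3], [-3, 1]]
... * rho(a) = [[3, -1], [-2, 1]]  ->  [[-30, 11], [-11, 4]]
... * rho(a) = [[3, -1], [-2, 1]]  ->  [[-112, 41], [-41, 15]]
tr = -112 + 15 = -97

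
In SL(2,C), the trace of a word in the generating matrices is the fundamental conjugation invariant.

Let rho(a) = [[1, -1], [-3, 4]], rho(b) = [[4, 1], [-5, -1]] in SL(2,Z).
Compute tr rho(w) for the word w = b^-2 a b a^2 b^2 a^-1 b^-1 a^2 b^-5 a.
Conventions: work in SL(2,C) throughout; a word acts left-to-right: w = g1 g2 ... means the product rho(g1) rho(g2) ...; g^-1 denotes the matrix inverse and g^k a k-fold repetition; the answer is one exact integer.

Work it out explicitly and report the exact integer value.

9018037

rho(b^-1) = [[-1, -1], [5, 4]]
... * rho(b^-1) = [[-1, -1], [5, 4]]  ->  [[-4, -3], [15, 11]]
... * rho(a) = [[1, -1], [-3, 4]]  ->  [[5, -8], [-18, 29]]
... * rho(b) = [[4, 1], [-5, -1]]  ->  [[60, 13], [-217, -47]]
... * rho(a) = [[1, -1], [-3, 4]]  ->  [[21, -8], [-76, 29]]
... * rho(a) = [[1, -1], [-3, 4]]  ->  [[45, -53], [-163, 192]]
... * rho(b) = [[4, 1], [-5, -1]]  ->  [[445, 98], [-1612, -355]]
... * rho(b) = [[4, 1], [-5, -1]]  ->  [[1290, 347], [-4673, -1257]]
... * rho(a^-1) = [[4, 1], [3, 1]]  ->  [[6201, 1637], [-22463, -5930]]
... * rho(b^-1) = [[-1, -1], [5, 4]]  ->  [[1984, 347], [-7187, -1257]]
... * rho(a) = [[1, -1], [-3, 4]]  ->  [[943, -596], [-3416, 2159]]
... * rho(a) = [[1, -1], [-3, 4]]  ->  [[2731, -3327], [-9893, 12052]]
... * rho(b^-1) = [[-1, -1], [5, 4]]  ->  [[-19366, -16039], [70153, 58101]]
... * rho(b^-1) = [[-1, -1], [5, 4]]  ->  [[-60829, -44790], [220352, 162251]]
... * rho(b^-1) = [[-1, -1], [5, 4]]  ->  [[-163121, -118331], [590903, 428652]]
... * rho(b^-1) = [[-1, -1], [5, 4]]  ->  [[-428534, -310203], [1552357, 1123705]]
... * rho(b^-1) = [[-1, -1], [5, 4]]  ->  [[-1122481, -812278], [4066168, 2942463]]
... * rho(a) = [[1, -1], [-3, 4]]  ->  [[1314353, -2126631], [-4761221, 7703684]]
tr = 1314353 + 7703684 = 9018037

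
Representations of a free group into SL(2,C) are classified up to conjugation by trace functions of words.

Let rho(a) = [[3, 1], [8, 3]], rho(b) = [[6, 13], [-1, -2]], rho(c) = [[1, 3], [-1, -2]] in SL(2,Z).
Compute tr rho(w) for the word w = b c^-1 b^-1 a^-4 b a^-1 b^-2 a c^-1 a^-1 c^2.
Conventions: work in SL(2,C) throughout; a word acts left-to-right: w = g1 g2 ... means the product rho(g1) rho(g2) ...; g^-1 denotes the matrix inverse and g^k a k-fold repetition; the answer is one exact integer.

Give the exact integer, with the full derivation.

rho(b) = [[6, 13], [-1, -2]]
... * rho(c^-1) = [[-2, -3], [1, 1]]  ->  [[1, -5], [0, 1]]
... * rho(b^-1) = [[-2, -13], [1, 6]]  ->  [[-7, -43], [1, 6]]
... * rho(a^-1) = [[3, -1], [-8, 3]]  ->  [[323, -122], [-45, 17]]
... * rho(a^-1) = [[3, -1], [-8, 3]]  ->  [[1945, -689], [-271, 96]]
... * rho(a^-1) = [[3, -1], [-8, 3]]  ->  [[11347, -4012], [-1581, 559]]
... * rho(a^-1) = [[3, -1], [-8, 3]]  ->  [[66137, -23383], [-9215, 3258]]
... * rho(b) = [[6, 13], [-1, -2]]  ->  [[420205, 906547], [-58548, -126311]]
... * rho(a^-1) = [[3, -1], [-8, 3]]  ->  [[-5991761, 2299436], [834844, -320385]]
... * rho(b^-1) = [[-2, -13], [1, 6]]  ->  [[14282958, 91689509], [-1990073, -12775282]]
... * rho(b^-1) = [[-2, -13], [1, 6]]  ->  [[63123593, 364458600], [-8795136, -50780743]]
... * rho(a) = [[3, 1], [8, 3]]  ->  [[3105039579, 1156499393], [-432631352, -161137365]]
... * rho(c^-1) = [[-2, -3], [1, 1]]  ->  [[-5053579765, -8158619344], [704125339, 1136756691]]
... * rho(a^-1) = [[3, -1], [-8, 3]]  ->  [[50108215457, -19422278267], [-6981677511, 2706144734]]
... * rho(c) = [[1, 3], [-1, -2]]  ->  [[69530493724, 189169202905], [-9687822245, -26357322001]]
... * rho(c) = [[1, 3], [-1, -2]]  ->  [[-119638709181, -169746924638], [16669499756, 23651177267]]
tr = -119638709181 + 23651177267 = -95987531914

-95987531914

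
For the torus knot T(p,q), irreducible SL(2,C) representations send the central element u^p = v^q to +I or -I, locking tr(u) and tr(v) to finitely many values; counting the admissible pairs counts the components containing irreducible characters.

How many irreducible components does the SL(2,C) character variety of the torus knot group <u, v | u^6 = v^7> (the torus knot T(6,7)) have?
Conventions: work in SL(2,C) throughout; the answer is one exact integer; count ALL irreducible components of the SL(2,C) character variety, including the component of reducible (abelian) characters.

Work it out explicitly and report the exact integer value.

16

Gamma = < u, v | u^6 = v^7 > (torus knot T(6,7)); the central element u^6 = v^7 acts as +I or -I in any irreducible SL(2,C) representation.
So on each irreducible component the traces are pinned: tr(u) = 2*cos(pi*alpha/6) with 1 <= alpha <= 5, tr(v) = 2*cos(pi*beta/7) with 1 <= beta <= 6.
Consistency of u^6 = (-1)^alpha I with v^7 = (-1)^beta I forces alpha = beta (mod 2).
count pairs: odd alpha (3 choices) x odd beta (3), plus even alpha (2) x even beta (3): 3*3 + 2*3 = 15.
components with irreducible characters: 15; plus the single component of reducible (abelian) characters: total 16.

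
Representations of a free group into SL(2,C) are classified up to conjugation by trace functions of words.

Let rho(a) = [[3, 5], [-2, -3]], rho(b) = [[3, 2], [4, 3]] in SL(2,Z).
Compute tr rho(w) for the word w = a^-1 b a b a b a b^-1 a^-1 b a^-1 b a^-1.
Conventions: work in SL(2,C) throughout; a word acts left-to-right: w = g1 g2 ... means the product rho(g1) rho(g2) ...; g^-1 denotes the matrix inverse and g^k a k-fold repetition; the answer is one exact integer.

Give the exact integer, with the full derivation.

rho(a^-1) = [[-3, -5], [2, 3]]
... * rho(b) = [[3, 2], [4, 3]]  ->  [[-29, -21], [18, 13]]
... * rho(a) = [[3, 5], [-2, -3]]  ->  [[-45, -82], [28, 51]]
... * rho(b) = [[3, 2], [4, 3]]  ->  [[-463, -336], [288, 209]]
... * rho(a) = [[3, 5], [-2, -3]]  ->  [[-717, -1307], [446, 813]]
... * rho(b) = [[3, 2], [4, 3]]  ->  [[-7379, -5355], [4590, 3331]]
... * rho(a) = [[3, 5], [-2, -3]]  ->  [[-11427, -20830], [7108, 12957]]
... * rho(b^-1) = [[3, -2], [-4, 3]]  ->  [[49039, -39636], [-30504, 24655]]
... * rho(a^-1) = [[-3, -5], [2, 3]]  ->  [[-226389, -364103], [140822, 226485]]
... * rho(b) = [[3, 2], [4, 3]]  ->  [[-2135579, -1545087], [1328406, 961099]]
... * rho(a^-1) = [[-3, -5], [2, 3]]  ->  [[3316563, 6042634], [-2063020, -3758733]]
... * rho(b) = [[3, 2], [4, 3]]  ->  [[34120225, 24761028], [-21223992, -15402239]]
... * rho(a^-1) = [[-3, -5], [2, 3]]  ->  [[-52838619, -96318041], [32867498, 59913243]]
tr = -52838619 + 59913243 = 7074624

7074624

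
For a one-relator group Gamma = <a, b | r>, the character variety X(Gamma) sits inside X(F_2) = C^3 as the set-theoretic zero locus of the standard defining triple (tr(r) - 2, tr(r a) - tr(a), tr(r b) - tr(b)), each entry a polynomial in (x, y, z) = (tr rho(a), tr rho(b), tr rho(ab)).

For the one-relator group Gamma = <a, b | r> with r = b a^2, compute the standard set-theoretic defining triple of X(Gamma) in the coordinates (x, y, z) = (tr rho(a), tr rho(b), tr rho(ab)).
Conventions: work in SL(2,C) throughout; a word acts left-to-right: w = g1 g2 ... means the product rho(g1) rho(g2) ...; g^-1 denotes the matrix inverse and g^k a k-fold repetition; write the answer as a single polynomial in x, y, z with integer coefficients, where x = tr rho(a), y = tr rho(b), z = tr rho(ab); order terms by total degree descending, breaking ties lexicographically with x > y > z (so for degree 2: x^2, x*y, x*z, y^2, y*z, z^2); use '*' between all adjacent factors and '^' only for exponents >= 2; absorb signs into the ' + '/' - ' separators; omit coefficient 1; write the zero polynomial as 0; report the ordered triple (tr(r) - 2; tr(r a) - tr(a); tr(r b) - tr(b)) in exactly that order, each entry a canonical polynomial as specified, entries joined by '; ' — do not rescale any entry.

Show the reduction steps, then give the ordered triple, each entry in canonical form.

so tr(b a^2) = tr(a) tr(b a) - tr(b) = x*z - y
so tr(b a^3) = tr(a) tr(a b a) - tr(a b) = x^2*z - x*y - z
tr(a^2) = tr(a) tr(a) - tr(1)   [square of a] = x^2 - 2
so tr(b a^2 b) = tr(b) tr(a^2 b) - tr(a^2)   [square of b] = x*y*z - x^2 - y^2 + 2
assemble the triple (tr(r) - 2; tr(r a) - x; tr(r b) - y)

x*z - y - 2; x^2*z - x*y - x - z; x*y*z - x^2 - y^2 - y + 2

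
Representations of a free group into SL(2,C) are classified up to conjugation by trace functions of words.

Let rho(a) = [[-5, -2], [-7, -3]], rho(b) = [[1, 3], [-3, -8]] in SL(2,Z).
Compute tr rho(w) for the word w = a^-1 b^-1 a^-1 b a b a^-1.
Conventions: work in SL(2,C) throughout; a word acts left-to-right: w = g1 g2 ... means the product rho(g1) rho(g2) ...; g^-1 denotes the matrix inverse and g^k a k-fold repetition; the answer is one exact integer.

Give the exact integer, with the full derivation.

-3577

rho(a^-1) = [[-3, 2], [7, -5]]
... * rho(b^-1) = [[-8, -3], [3, 1]]  ->  [[30, 11], [-71, -26]]
... * rho(a^-1) = [[-3, 2], [7, -5]]  ->  [[-13, 5], [31, -12]]
... * rho(b) = [[1, 3], [-3, -8]]  ->  [[-28, -79], [67, 189]]
... * rho(a) = [[-5, -2], [-7, -3]]  ->  [[693, 293], [-1658, -701]]
... * rho(b) = [[1, 3], [-3, -8]]  ->  [[-186, -265], [445, 634]]
... * rho(a^-1) = [[-3, 2], [7, -5]]  ->  [[-1297, 953], [3103, -2280]]
tr = -1297 + -2280 = -3577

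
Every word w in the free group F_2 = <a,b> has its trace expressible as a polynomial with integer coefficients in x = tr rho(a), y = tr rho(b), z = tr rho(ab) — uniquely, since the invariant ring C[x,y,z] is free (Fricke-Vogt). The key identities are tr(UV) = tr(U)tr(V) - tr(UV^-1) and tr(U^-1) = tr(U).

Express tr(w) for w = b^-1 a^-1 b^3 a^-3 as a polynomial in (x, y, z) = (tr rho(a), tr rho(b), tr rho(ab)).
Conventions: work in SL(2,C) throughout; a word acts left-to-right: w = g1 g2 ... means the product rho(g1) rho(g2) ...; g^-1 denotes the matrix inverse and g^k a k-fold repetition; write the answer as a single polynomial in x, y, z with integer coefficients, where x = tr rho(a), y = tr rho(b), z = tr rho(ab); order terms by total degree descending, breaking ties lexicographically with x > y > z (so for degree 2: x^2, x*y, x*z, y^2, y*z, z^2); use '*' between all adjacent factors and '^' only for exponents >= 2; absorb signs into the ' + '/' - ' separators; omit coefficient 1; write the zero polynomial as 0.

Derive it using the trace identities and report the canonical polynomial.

x^3*y^3*z - x^2*y^4 - x^2*y^2*z^2 - 2*x^3*y*z - x*y^3*z + 3*x^2*y^2 + x^2*z^2 + y^4 + y^2*z^2 + 3*x*y*z - x^2 - 4*y^2 - z^2 + 2

apply: trace(b^2) = trace(b) * trace(b) - trace(1)  (reduce the b square) = y^2 - 2
trace(b^2 a) = trace(b) * trace(a b) - trace(a)  (reduce the b square) = y*z - x
use: trace(a^-1 b^2) = trace(b^2) * trace(a) - trace(b^2 a)  (eliminate a^-1) = x*y^2 - y*z - x
trace(b^2 a^-2) = trace(a^-1 b^2) * trace(a) - trace(a^-1 b^2 a)  (eliminate a^-1) = x^2*y^2 - x*y*z - x^2 - y^2 + 2
trace(b^3) = trace(b) * trace(b^2) - trace(b)  (reduce the b square) = y^3 - 3*y
trace(b^3 a) = trace(b) * trace(b a b) - trace(b a)  (reduce the b square) = y^2*z - x*y - z
apply: trace(b^3 a^-1) = trace(b^3) * trace(a) - trace(b^3 a)  (eliminate a^-1) = x*y^3 - y^2*z - 2*x*y + z
use: trace(b a b^3) = trace(b) * trace(a b^3) - trace(a b^2)  (reduce the b square) = y^3*z - x*y^2 - 2*y*z + x
apply: trace(a b a b) = trace(a b) * trace(a b) - trace(1)  (split on a) = z^2 - 2
use: trace(a b a) = trace(a) * trace(b a) - trace(b)  (reduce the a square) = x*z - y
trace(b a b a b) = trace(b) * trace(a b a b) - trace(a b a)  (reduce the b square) = y*z^2 - x*z - y
trace(b a b^3 a) = trace(b) * trace(b a b a b) - trace(b a b a)  (reduce the b square) = y^2*z^2 - x*y*z - y^2 - z^2 + 2
trace(a^-1 b a b^3) = trace(b a b^3) * trace(a) - trace(b a b^3 a)  (eliminate a^-1) = x*y^3*z - x^2*y^2 - y^2*z^2 - x*y*z + x^2 + y^2 + z^2 - 2
trace(a b^3 a^-2 b) = trace(a^-1 b a b^3) * trace(a) - trace(a^-1 b a b^3 a)  (eliminate a^-1) = x^2*y^3*z - x^3*y^2 - x*y^2*z^2 - x^2*y*z - y^3*z + x^3 + 2*x*y^2 + x*z^2 + 2*y*z - 3*x
apply: trace(b^3 a^-2 b^-1 a) = trace(a b^3 a^-2) * trace(b) - trace(a b^3 a^-2 b)  (eliminate b^-1) = -x^2*y^3*z + x^3*y^2 + x*y^4 + x*y^2*z^2 + x^2*y*z - x^3 - 4*x*y^2 - x*z^2 - y*z + 3*x
trace(b^-1 a^-1 b^3 a^-2) = trace(b^3 a^-2 b^-1) * trace(a) - trace(b^3 a^-2 b^-1 a)  (eliminate a^-1) = x^2*y^3*z - x*y^4 - x*y^2*z^2 - 2*x^2*y*z + 3*x*y^2 + x*z^2 + y*z - x
apply: trace(b^3 a^-1 b^-1 a) = trace(a b^3 a^-1) * trace(b) - trace(a b^3 a^-1 b)  (eliminate b^-1) = -x*y^3*z + x^2*y^2 + y^4 + y^2*z^2 + x*y*z - x^2 - 4*y^2 - z^2 + 2
apply: trace(b^-1 a^-1 b^3 a^-1) = trace(b^3 a^-1 b^-1) * trace(a) - trace(b^3 a^-1 b^-1 a)  (eliminate a^-1) = x*y^3*z - y^4 - y^2*z^2 - 2*x*y*z + 4*y^2 + z^2 - 2
trace(b^-1 a^-1 b^3 a^-3) = trace(b^-1 a^-1 b^3 a^-2) * trace(a) - trace(b^-1 a^-1 b^3 a^-1)  (eliminate a^-1) = x^3*y^3*z - x^2*y^4 - x^2*y^2*z^2 - 2*x^3*y*z - x*y^3*z + 3*x^2*y^2 + x^2*z^2 + y^4 + y^2*z^2 + 3*x*y*z - x^2 - 4*y^2 - z^2 + 2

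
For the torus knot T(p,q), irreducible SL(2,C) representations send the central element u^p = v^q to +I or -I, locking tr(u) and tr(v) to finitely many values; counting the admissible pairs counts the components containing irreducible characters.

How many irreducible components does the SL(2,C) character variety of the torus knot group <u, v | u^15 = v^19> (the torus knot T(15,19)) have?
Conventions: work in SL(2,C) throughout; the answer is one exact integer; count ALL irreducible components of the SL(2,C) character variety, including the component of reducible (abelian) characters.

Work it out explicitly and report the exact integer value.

For T(15,19): irreducibility forces the central element u^15 = v^19 to one of +I, -I.
On an irreducible component, tr(u) is locked at 2*cos(pi*alpha/15) for some alpha in 1..14, and tr(v) at 2*cos(pi*beta/19) for some beta in 1..18.
Consistency of u^15 = (-1)^alpha I with v^19 = (-1)^beta I forces alpha = beta (mod 2).
Enumerate parity-matched pairs: 7*9 odd-odd plus 7*9 even-even gives 126.
components with irreducible characters: 126; plus the single component of reducible (abelian) characters: total 127.

127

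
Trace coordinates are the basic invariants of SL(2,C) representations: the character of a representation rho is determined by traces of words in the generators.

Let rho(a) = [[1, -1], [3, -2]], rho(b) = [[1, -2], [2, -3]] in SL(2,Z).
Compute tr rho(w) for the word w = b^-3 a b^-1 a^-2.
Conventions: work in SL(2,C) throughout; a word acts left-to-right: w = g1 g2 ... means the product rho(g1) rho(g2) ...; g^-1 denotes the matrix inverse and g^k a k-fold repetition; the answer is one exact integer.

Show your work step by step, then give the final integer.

19

rho(b^-1) = [[-3, 2], [-2, 1]]
... * rho(b^-1) = [[-3, 2], [-2, 1]]  ->  [[5, -4], [4, -3]]
... * rho(b^-1) = [[-3, 2], [-2, 1]]  ->  [[-7, 6], [-6, 5]]
... * rho(a) = [[1, -1], [3, -2]]  ->  [[11, -5], [9, -4]]
... * rho(b^-1) = [[-3, 2], [-2, 1]]  ->  [[-23, 17], [-19, 14]]
... * rho(a^-1) = [[-2, 1], [-3, 1]]  ->  [[-5, -6], [-4, -5]]
... * rho(a^-1) = [[-2, 1], [-3, 1]]  ->  [[28, -11], [23, -9]]
tr = 28 + -9 = 19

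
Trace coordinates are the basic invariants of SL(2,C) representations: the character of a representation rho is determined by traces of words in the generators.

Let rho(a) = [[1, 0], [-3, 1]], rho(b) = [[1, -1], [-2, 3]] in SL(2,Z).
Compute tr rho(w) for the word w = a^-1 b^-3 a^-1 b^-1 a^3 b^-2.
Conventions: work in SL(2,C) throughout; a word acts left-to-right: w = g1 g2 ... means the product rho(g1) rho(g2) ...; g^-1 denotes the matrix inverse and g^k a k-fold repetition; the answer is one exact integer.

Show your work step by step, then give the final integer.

rho(a^-1) = [[1, 0], [3, 1]]
... * rho(b^-1) = [[3, 1], [2, 1]]  ->  [[3, 1], [11, 4]]
... * rho(b^-1) = [[3, 1], [2, 1]]  ->  [[11, 4], [41, 15]]
... * rho(b^-1) = [[3, 1], [2, 1]]  ->  [[41, 15], [153, 56]]
... * rho(a^-1) = [[1, 0], [3, 1]]  ->  [[86, 15], [321, 56]]
... * rho(b^-1) = [[3, 1], [2, 1]]  ->  [[288, 101], [1075, 377]]
... * rho(a) = [[1, 0], [-3, 1]]  ->  [[-15, 101], [-56, 377]]
... * rho(a) = [[1, 0], [-3, 1]]  ->  [[-318, 101], [-1187, 377]]
... * rho(a) = [[1, 0], [-3, 1]]  ->  [[-621, 101], [-2318, 377]]
... * rho(b^-1) = [[3, 1], [2, 1]]  ->  [[-1661, -520], [-6200, -1941]]
... * rho(b^-1) = [[3, 1], [2, 1]]  ->  [[-6023, -2181], [-22482, -8141]]
tr = -6023 + -8141 = -14164

-14164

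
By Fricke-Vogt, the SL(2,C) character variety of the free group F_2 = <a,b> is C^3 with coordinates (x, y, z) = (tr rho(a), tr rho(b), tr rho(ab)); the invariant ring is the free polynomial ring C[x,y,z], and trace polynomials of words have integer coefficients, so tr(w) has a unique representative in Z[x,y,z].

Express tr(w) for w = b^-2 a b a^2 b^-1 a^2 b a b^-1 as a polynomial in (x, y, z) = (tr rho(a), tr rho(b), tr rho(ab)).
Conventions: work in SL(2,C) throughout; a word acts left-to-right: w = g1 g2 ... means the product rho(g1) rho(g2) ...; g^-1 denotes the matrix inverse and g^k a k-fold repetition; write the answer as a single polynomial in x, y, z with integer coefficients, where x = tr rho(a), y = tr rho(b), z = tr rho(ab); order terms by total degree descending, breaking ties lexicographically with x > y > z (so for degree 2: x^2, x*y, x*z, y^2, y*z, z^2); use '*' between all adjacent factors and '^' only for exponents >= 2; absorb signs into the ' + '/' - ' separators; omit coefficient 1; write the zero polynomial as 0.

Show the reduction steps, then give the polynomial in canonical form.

x^4*y^4*z^2 - 2*x^3*y^5*z - 2*x^3*y^3*z^3 - 2*x^4*y^2*z^2 + x^2*y^6 + 2*x^2*y^4*z^2 + x^2*y^2*z^4 + 6*x^3*y^3*z + 3*x^3*y*z^3 - 4*x^2*y^4 - 5*x^2*y^2*z^2 - x^2*z^4 - 2*x^3*y*z + x*y^3*z + 3*x^2*y^2 + 2*x^2*z^2 - y^4 - y^2*z^2 - 4*x*y*z + 4*y^2 + z^2 - 2

tr(b a b a) = tr(b a) * tr(b a) - tr(1) = z^2 - 2
tr(b a b) = tr(b) * tr(a b) - tr(a) = y*z - x
apply: tr(a b a b a) = tr(a) * tr(b a b a) - tr(b a b) = x*z^2 - y*z - x
tr(a b a b a^2) = tr(a) * tr(a b a b a) - tr(a b a b) = x^2*z^2 - x*y*z - x^2 - z^2 + 2
apply: tr(b a^4 b a) = tr(a) * tr(a b a b a^2) - tr(a b a b a) = x^3*z^2 - x^2*y*z - x^3 - 2*x*z^2 + y*z + 3*x
tr(b^2) = tr(b) * tr(b) - tr(1) = y^2 - 2
tr(b^2 a^2) = tr(a) * tr(b^2 a) - tr(b^2) = x*y*z - x^2 - y^2 + 2
tr(a^2 b^2 a) = tr(a) * tr(b^2 a^2) - tr(b^2 a) = x^2*y*z - x^3 - x*y^2 - y*z + 3*x
tr(b a^4 b) = tr(a) * tr(a^2 b^2 a) - tr(a^2 b^2) = x^3*y*z - x^4 - x^2*y^2 - 2*x*y*z + 4*x^2 + y^2 - 2
use: tr(a b a^4 b a) = tr(a) * tr(b a^4 b a) - tr(b a^4 b) = x^4*z^2 - 2*x^3*y*z + x^2*y^2 - 2*x^2*z^2 + 3*x*y*z - x^2 - y^2 + 2
use: tr(b a b a b a) = tr(b a b a) * tr(b a) - tr(a b) = z^3 - 3*z
tr(a b a) = tr(a) * tr(b a) - tr(b) = x*z - y
tr(b a b a b) = tr(b) * tr(a b a b) - tr(a b a) = y*z^2 - x*z - y
tr(b a b a b a^2) = tr(a) * tr(b a b a b a) - tr(b a b a b) = x*z^3 - y*z^2 - 2*x*z + y
apply: tr(a^2 b a b a b a) = tr(a) * tr(b a b a b a^2) - tr(b a b a b a) = x^2*z^3 - x*y*z^2 - 2*x^2*z - z^3 + x*y + 3*z
tr(a b a^4 b a b) = tr(a) * tr(a^2 b a b a b a) - tr(a^2 b a b a b) = x^3*z^3 - x^2*y*z^2 - 2*x^3*z - 2*x*z^3 + x^2*y + y*z^2 + 5*x*z - y
tr(a^2 b a b^-1 a b a^2) = tr(a b a^4 b a) * tr(b) - tr(a b a^4 b a b) = x^4*y*z^2 - 2*x^3*y^2*z - x^3*z^3 + x^2*y^3 - x^2*y*z^2 + 2*x^3*z + 3*x*y^2*z + 2*x*z^3 - 2*x^2*y - y^3 - y*z^2 - 5*x*z + 3*y
use: tr(b a b^2) = tr(b) * tr(a b^2) - tr(a b) = y^2*z - x*y - z
tr(b a^2 b a b) = tr(a) * tr(b a b^2 a) - tr(b a b^2) = x*y*z^2 - x^2*z - y^2*z + z
tr(b a^2 b a^2 b a) = tr(a) * tr(b a^2 b a b a) - tr(b a^2 b a b) = x^2*z^3 - 2*x*y*z^2 - x^2*z + y^2*z + x*y - z
apply: tr(a b a^2) = tr(a) * tr(b a^2) - tr(b a) = x^2*z - x*y - z
apply: tr(b a^2 b^2 a) = tr(b) * tr(a b a^2 b) - tr(a b a^2) = x*y*z^2 - x^2*z - y^2*z + z
apply: tr(b a^2 b^2) = tr(b) * tr(b a^2 b) - tr(b a^2) = x*y^2*z - x^2*y - y^3 - x*z + 3*y
tr(b a^2 b a^2 b) = tr(a) * tr(b a^2 b^2 a) - tr(b a^2 b^2) = x^2*y*z^2 - x^3*z - 2*x*y^2*z + x^2*y + y^3 + 2*x*z - 3*y
tr(a b a^2 b a^2 b a) = tr(a) * tr(b a^2 b a^2 b a) - tr(b a^2 b a^2 b) = x^3*z^3 - 3*x^2*y*z^2 + 3*x*y^2*z - y^3 - 3*x*z + 3*y
use: tr(b a b a b a b a) = tr(b a b a b a) * tr(b a) - tr(a b a b) = z^4 - 4*z^2 + 2
tr(b a b a b a b) = tr(b) * tr(a b a b a b) - tr(a b a b a) = y*z^3 - x*z^2 - 2*y*z + x
use: tr(b a b a b a^2 b a) = tr(a) * tr(b a b a b a b a) - tr(b a b a b a b) = x*z^4 - y*z^3 - 3*x*z^2 + 2*y*z + x
apply: tr(b a b a b a^2 b) = tr(b) * tr(a b a b a^2 b) - tr(a b a b a^2) = x*y*z^3 - x^2*z^2 - y^2*z^2 - x*y*z + x^2 + y^2 + z^2 - 2
tr(a b a^2 b a^2 b a b) = tr(a) * tr(b a b a b a^2 b a) - tr(b a b a b a^2 b) = x^2*z^4 - 2*x*y*z^3 - 2*x^2*z^2 + y^2*z^2 + 3*x*y*z - y^2 - z^2 + 2
tr(a^2 b a b^-1 a b a^2 b) = tr(a b a^2 b a^2 b a) * tr(b) - tr(a b a^2 b a^2 b a b) = x^3*y*z^3 - 3*x^2*y^2*z^2 - x^2*z^4 + 3*x*y^3*z + 2*x*y*z^3 + 2*x^2*z^2 - y^4 - y^2*z^2 - 6*x*y*z + 4*y^2 + z^2 - 2
apply: tr(b^-1 a b a^2 b^-1 a^2 b a) = tr(a^2 b a b^-1 a b a^2) * tr(b) - tr(a^2 b a b^-1 a b a^2 b) = x^4*y^2*z^2 - 2*x^3*y^3*z - 2*x^3*y*z^3 + x^2*y^4 + 2*x^2*y^2*z^2 + x^2*z^4 + 2*x^3*y*z - 2*x^2*y^2 - 2*x^2*z^2 + x*y*z - y^2 - z^2 + 2
tr(a b a^2 b^-1 a^2 b a) = tr(a^2 b a^2 b a^2) * tr(b) - tr(a^2 b a^2 b a^2 b) = x^4*y*z^2 - 2*x^3*y^2*z - x^3*z^3 + x^2*y^3 + x^2*y*z^2 - x^2*y + 3*x*z - y
tr(b^-1 a b a^2 b^-1 a^2 b a b^-1) = tr(b^-1 a b a^2 b^-1 a^2 b a) * tr(b) - tr(b^-1 a b a^2 b^-1 a^2 b a b) = x^4*y^3*z^2 - 2*x^3*y^4*z - 2*x^3*y^2*z^3 - x^4*y*z^2 + x^2*y^5 + 2*x^2*y^3*z^2 + x^2*y*z^4 + 4*x^3*y^2*z + x^3*z^3 - 3*x^2*y^3 - 3*x^2*y*z^2 + x*y^2*z + x^2*y - y^3 - y*z^2 - 3*x*z + 3*y
apply: tr(b^-2 a b a^2 b^-1 a^2 b a b^-1) = tr(b^-1 a b a^2 b^-1 a^2 b a b^-1) * tr(b) - tr(b^-1 a b a^2 b^-1 a^2 b a) = x^4*y^4*z^2 - 2*x^3*y^5*z - 2*x^3*y^3*z^3 - 2*x^4*y^2*z^2 + x^2*y^6 + 2*x^2*y^4*z^2 + x^2*y^2*z^4 + 6*x^3*y^3*z + 3*x^3*y*z^3 - 4*x^2*y^4 - 5*x^2*y^2*z^2 - x^2*z^4 - 2*x^3*y*z + x*y^3*z + 3*x^2*y^2 + 2*x^2*z^2 - y^4 - y^2*z^2 - 4*x*y*z + 4*y^2 + z^2 - 2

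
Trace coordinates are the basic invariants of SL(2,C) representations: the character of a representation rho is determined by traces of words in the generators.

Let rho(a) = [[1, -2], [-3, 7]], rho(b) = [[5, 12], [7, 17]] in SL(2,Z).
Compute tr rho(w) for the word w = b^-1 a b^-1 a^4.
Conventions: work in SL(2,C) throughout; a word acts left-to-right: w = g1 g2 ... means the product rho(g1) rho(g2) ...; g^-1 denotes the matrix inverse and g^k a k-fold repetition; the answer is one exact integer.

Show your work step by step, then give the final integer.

rho(b^-1) = [[17, -12], [-7, 5]]
... * rho(a) = [[1, -2], [-3, 7]]  ->  [[53, -118], [-22, 49]]
... * rho(b^-1) = [[17, -12], [-7, 5]]  ->  [[1727, -1226], [-717, 509]]
... * rho(a) = [[1, -2], [-3, 7]]  ->  [[5405, -12036], [-2244, 4997]]
... * rho(a) = [[1, -2], [-3, 7]]  ->  [[41513, -95062], [-17235, 39467]]
... * rho(a) = [[1, -2], [-3, 7]]  ->  [[326699, -748460], [-135636, 310739]]
... * rho(a) = [[1, -2], [-3, 7]]  ->  [[2572079, -5892618], [-1067853, 2446445]]
tr = 2572079 + 2446445 = 5018524

5018524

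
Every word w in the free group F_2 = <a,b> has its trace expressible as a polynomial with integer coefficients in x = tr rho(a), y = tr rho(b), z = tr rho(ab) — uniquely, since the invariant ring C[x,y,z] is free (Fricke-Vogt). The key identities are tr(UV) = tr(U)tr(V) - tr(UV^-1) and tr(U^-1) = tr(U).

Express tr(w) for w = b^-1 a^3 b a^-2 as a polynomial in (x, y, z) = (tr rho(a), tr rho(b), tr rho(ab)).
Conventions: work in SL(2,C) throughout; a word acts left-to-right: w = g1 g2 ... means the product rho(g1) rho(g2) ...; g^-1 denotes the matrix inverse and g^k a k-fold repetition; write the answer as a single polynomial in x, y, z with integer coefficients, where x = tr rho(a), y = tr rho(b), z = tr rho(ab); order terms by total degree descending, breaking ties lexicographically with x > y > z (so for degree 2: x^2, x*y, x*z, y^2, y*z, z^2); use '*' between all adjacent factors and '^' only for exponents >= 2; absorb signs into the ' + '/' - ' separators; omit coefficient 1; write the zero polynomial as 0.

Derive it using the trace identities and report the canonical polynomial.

tr(a b a) = tr(a)*tr(b a) - tr(b) = x*z - y
tr(a^3 b) = tr(a)*tr(a b a) - tr(a b) = x^2*z - x*y - z
tr(a^2) = tr(a)*tr(a) - tr(1) = x^2 - 2
tr(a^3) = tr(a)*tr(a^2) - tr(a) = x^3 - 3*x
tr(b a^3 b) = tr(b)*tr(a^3 b) - tr(a^3) = x^2*y*z - x^3 - x*y^2 - y*z + 3*x
tr(b a b a) = tr(a b)*tr(a b) - tr(1) = z^2 - 2
tr(b a b) = tr(b)*tr(a b) - tr(a) = y*z - x
tr(b a b a^2) = tr(a)*tr(b a b a) - tr(b a b) = x*z^2 - y*z - x
tr(b a^3 b a) = tr(a)*tr(b a b a^2) - tr(b a b a) = x^2*z^2 - x*y*z - x^2 - z^2 + 2
tr(a^-1 b a^3 b) = tr(b a^3 b)*tr(a) - tr(b a^3 b a) = x^3*y*z - x^4 - x^2*y^2 - x^2*z^2 + 4*x^2 + z^2 - 2
tr(a^3 b a^-2 b) = tr(a^-1 b a^3 b)*tr(a) - tr(a^-1 b a^3 b a) = x^4*y*z - x^5 - x^3*y^2 - x^3*z^2 - x^2*y*z + 5*x^3 + x*y^2 + x*z^2 + y*z - 5*x
tr(b^-1 a^3 b a^-2) = tr(a^3 b a^-2)*tr(b) - tr(a^3 b a^-2 b) = -x^4*y*z + x^5 + x^3*y^2 + x^3*z^2 + x^2*y*z - 5*x^3 - x*y^2 - x*z^2 + 5*x

-x^4*y*z + x^5 + x^3*y^2 + x^3*z^2 + x^2*y*z - 5*x^3 - x*y^2 - x*z^2 + 5*x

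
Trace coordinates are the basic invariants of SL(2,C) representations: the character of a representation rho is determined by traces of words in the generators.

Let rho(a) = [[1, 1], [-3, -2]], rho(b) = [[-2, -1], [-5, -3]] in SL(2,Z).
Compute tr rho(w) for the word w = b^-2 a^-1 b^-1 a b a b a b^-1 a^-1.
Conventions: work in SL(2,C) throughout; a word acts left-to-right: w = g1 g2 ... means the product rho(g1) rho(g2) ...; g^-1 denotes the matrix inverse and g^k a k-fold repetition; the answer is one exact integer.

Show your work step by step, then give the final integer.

rho(b^-1) = [[-3, 1], [5, -2]]
... * rho(b^-1) = [[-3, 1], [5, -2]]  ->  [[14, -5], [-25, 9]]
... * rho(a^-1) = [[-2, -1], [3, 1]]  ->  [[-43, -19], [77, 34]]
... * rho(b^-1) = [[-3, 1], [5, -2]]  ->  [[34, -5], [-61, 9]]
... * rho(a) = [[1, 1], [-3, -2]]  ->  [[49, 44], [-88, -79]]
... * rho(b) = [[-2, -1], [-5, -3]]  ->  [[-318, -181], [571, 325]]
... * rho(a) = [[1, 1], [-3, -2]]  ->  [[225, 44], [-404, -79]]
... * rho(b) = [[-2, -1], [-5, -3]]  ->  [[-670, -357], [1203, 641]]
... * rho(a) = [[1, 1], [-3, -2]]  ->  [[401, 44], [-720, -79]]
... * rho(b^-1) = [[-3, 1], [5, -2]]  ->  [[-983, 313], [1765, -562]]
... * rho(a^-1) = [[-2, -1], [3, 1]]  ->  [[2905, 1296], [-5216, -2327]]
tr = 2905 + -2327 = 578

578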